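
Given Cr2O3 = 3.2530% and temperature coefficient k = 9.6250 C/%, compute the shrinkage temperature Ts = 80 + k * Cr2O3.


Formula: Ts = 80 + k * Cr2O3
Substituting: Ts = 80 + 9.6250 * 3.2530
Result: 111.3101 C


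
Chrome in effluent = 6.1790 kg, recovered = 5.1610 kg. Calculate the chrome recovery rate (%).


Formula: Recovery = recovered / input * 100
Substituting: Recovery = 5.1610 / 6.1790 * 100
Result: 83.5248 %


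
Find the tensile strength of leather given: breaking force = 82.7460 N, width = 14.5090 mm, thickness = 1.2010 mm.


Formula: TS = force / (width * thickness)
Substituting: TS = 82.7460 / (14.5090 * 1.2010)
Result: 4.7486 N/mm^2


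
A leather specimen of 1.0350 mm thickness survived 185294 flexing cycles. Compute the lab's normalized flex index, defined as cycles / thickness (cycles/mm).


Formula: Index = cycles / thickness
Substituting: Index = 185294 / 1.0350
Result: 179028.0193 cycles/mm


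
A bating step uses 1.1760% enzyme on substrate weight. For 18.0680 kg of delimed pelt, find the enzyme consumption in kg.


Formula: Enzyme = substrate * pct / 100
Substituting: Enzyme = 18.0680 * 1.1760 / 100
Result: 0.2125 kg


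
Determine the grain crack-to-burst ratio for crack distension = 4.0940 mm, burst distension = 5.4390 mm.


Formula: Ratio = crack / burst
Substituting: Ratio = 4.0940 / 5.4390
Result: 0.7527


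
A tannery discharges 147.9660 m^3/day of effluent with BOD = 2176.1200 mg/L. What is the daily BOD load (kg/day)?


Formula: BOD_load = volume * conc / 1000
Substituting: BOD_load = 147.9660 * 2176.1200 / 1000
Result: 321.9918 kg/day


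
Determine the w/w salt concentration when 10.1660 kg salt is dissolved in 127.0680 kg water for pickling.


Formula: Conc = salt / (water + salt) * 100
Substituting: Conc = 10.1660 / (127.0680 + 10.1660) * 100
Result: 7.4078 %


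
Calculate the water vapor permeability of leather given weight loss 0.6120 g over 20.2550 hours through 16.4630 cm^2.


Formula: WVP = loss / (area * time)
Substituting: WVP = 0.6120 / (16.4630 * 20.2550)
Result: 0.00183531 g/(cm^2*hr)


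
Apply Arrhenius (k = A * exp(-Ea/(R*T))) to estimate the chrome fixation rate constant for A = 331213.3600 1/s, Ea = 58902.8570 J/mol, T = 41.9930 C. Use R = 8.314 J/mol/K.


T_K = T_C + 273.15 = 41.9930 + 273.15 = 315.1430 K
exponent = -Ea / (R * T_K) = -58902.8570 / (8.314 * 315.1430) = -22.4812
k = A * exp(exponent) = 331213.3600 * exp(-22.4812) = 5.7104e-05 1/s


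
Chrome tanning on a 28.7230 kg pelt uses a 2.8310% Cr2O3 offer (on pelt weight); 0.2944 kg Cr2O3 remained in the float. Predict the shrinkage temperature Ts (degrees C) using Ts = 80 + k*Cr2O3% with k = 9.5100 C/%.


Offered = pelt * offer_pct / 100 = 28.7230 * 2.8310 / 100 = 0.8131 kg
Uptake = offered - residual = 0.8131 - 0.2944 = 0.5187 kg
Cr2O3% on pelt = uptake / pelt * 100 = 0.5187 / 28.7230 * 100 = 1.8060 %
Ts = 80 + k * Cr2O3% = 80 + 9.5100 * 1.8060 = 97.1754 C


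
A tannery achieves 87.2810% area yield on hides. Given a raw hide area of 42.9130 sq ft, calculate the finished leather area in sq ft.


Formula: finished = raw * yield / 100
Substituting: finished = 42.9130 * 87.2810 / 100
Result: 37.4549 sq ft


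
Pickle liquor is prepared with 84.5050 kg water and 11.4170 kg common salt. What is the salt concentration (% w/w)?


Formula: Conc = salt / (water + salt) * 100
Substituting: Conc = 11.4170 / (84.5050 + 11.4170) * 100
Result: 11.9024 %


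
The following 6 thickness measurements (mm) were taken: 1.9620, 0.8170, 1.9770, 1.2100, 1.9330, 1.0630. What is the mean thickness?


Formula: Average = sum / n
Substituting: Average = 8.9620 / 6
Result: 1.4937 mm


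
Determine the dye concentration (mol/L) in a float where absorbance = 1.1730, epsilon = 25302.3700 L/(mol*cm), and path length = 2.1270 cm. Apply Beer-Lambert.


Formula: c = A / (epsilon * l)
Substituting: c = 1.1730 / (25302.3700 * 2.1270)
Result: 2.1796e-05 mol/L


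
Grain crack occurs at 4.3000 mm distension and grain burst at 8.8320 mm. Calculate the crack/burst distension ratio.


Formula: Ratio = crack / burst
Substituting: Ratio = 4.3000 / 8.8320
Result: 0.4869


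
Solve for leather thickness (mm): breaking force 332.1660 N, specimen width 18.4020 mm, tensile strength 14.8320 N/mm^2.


Formula: t = F / (TS * w)
Substituting: t = 332.1660 / (14.8320 * 18.4020)
Result: 1.2170 mm


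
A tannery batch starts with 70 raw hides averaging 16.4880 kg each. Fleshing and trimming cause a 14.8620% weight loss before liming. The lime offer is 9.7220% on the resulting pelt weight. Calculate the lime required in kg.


Total_raw = N * avg_wt = 70 * 16.4880 = 1154.1600 kg
Substrate = Total_raw * (1 - loss/100) = 1154.1600 * (1 - 14.8620/100) = 982.6287 kg
Lime = Substrate * pct / 100 = 982.6287 * 9.7220 / 100 = 95.5312 kg


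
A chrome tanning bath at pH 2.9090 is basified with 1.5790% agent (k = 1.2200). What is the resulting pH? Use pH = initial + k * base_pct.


Formula: pH_final = pH_initial + k * base_pct
Substituting: pH_final = 2.9090 + 1.2200 * 1.5790
Result: 4.8354


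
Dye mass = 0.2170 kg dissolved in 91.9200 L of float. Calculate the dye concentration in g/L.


Formula: Conc = dye_mass(kg) / volume(L) * 1000
Substituting: Conc = 0.2170 / 91.9200 * 1000
Result: 2.3607 g/L


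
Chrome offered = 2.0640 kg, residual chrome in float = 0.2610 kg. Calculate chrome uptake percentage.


Formula: Uptake = (offered - residual) / offered * 100
Substituting: Uptake = (2.0640 - 0.2610) / 2.0640 * 100
Result: 87.3547 %


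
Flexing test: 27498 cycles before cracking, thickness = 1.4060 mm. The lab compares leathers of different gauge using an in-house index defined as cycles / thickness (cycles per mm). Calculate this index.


Formula: Index = cycles / thickness
Substituting: Index = 27498 / 1.4060
Result: 19557.6102 cycles/mm


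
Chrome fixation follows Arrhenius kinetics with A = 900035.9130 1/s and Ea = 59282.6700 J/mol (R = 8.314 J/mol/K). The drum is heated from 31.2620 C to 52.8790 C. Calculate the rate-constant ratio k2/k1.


T1 = 31.2620 + 273.15 = 304.4120 K; T2 = 52.8790 + 273.15 = 326.0290 K
k1 = A * exp(-Ea/(R*T1)) = 900035.9130 * exp(-59282.6700/(8.314*304.4120)) = 6.0460e-05 1/s
k2 = A * exp(-Ea/(R*T2)) = 900035.9130 * exp(-59282.6700/(8.314*326.0290)) = 2.8573e-04 1/s
k2/k1 = 2.8573e-04 / 6.0460e-05 = 4.7260


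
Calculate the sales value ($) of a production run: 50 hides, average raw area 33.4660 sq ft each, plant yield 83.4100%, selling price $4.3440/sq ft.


Raw_total = N * avg_area = 50 * 33.4660 = 1673.3000 sq ft
Finished = Raw_total * yield / 100 = 1673.3000 * 83.4100 / 100 = 1395.6995 sq ft
Value = Finished * price = 1395.6995 * 4.3440 = 6062.9188 $


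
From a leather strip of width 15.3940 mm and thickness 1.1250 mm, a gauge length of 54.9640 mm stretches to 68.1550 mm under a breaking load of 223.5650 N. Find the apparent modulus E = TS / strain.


TS = F / (w * t) = 223.5650 / (15.3940 * 1.1250) = 12.9092 N/mm^2
strain = (Lf - L0) / L0 = (68.1550 - 54.9640) / 54.9640 = 0.2400
E = TS / strain = 12.9092 / 0.2400 = 53.7899 N/mm^2


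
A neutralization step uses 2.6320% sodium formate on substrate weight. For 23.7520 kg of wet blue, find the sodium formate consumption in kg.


Formula: Neutralizer = substrate * pct / 100
Substituting: Neutralizer = 23.7520 * 2.6320 / 100
Result: 0.6252 kg


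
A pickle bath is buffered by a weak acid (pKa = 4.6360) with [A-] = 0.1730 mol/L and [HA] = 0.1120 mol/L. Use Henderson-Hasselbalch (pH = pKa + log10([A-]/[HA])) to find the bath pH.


ratio = [A-] / [HA] = 0.1730 / 0.1120 = 1.5446
log10(ratio) = 0.1888
pH = pKa + log10(ratio) = 4.6360 + 0.1888 = 4.8248


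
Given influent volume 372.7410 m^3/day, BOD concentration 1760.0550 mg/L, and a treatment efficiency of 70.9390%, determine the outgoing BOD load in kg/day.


Load_in = volume * conc / 1000 = 372.7410 * 1760.0550 / 1000 = 656.0447 kg/day
Removed = Load_in * eff / 100 = 656.0447 * 70.9390 / 100 = 465.3915 kg/day
Load_out = Load_in - Removed = 656.0447 - 465.3915 = 190.6531 kg/day


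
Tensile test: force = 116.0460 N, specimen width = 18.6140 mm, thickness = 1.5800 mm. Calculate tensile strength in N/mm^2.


Formula: TS = force / (width * thickness)
Substituting: TS = 116.0460 / (18.6140 * 1.5800)
Result: 3.9458 N/mm^2


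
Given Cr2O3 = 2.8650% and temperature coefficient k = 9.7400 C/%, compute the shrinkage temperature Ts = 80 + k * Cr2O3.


Formula: Ts = 80 + k * Cr2O3
Substituting: Ts = 80 + 9.7400 * 2.8650
Result: 107.9051 C


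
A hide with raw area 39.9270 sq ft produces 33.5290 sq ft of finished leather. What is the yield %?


Formula: Yield = finished / raw * 100
Substituting: Yield = 33.5290 / 39.9270 * 100
Result: 83.9758 %


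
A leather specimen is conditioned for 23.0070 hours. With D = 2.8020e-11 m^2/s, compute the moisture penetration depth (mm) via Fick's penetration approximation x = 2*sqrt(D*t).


t = 23.0070 hr * 3600 = 82825.2000 s
D * t = 2.8020e-11 * 82825.2000 = 2.3208e-06
x = 2 * sqrt(D*t) = 2 * sqrt(2.3208e-06) = 0.00304681 m = 3.0468 mm


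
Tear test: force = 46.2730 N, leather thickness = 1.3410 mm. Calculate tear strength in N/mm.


Formula: Tear strength = force / thickness
Substituting: Tear strength = 46.2730 / 1.3410
Result: 34.5063 N/mm


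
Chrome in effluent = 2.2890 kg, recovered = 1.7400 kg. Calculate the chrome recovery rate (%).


Formula: Recovery = recovered / input * 100
Substituting: Recovery = 1.7400 / 2.2890 * 100
Result: 76.0157 %


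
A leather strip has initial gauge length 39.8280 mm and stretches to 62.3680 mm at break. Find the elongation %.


Formula: Elongation = (Lf - L0) / L0 * 100
Substituting: Elongation = (62.3680 - 39.8280) / 39.8280 * 100
Result: 56.5934 %


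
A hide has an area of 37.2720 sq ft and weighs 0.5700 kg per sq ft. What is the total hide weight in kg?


Formula: Weight = area * weight_per_sqft
Substituting: Weight = 37.2720 * 0.5700
Result: 21.2450 kg


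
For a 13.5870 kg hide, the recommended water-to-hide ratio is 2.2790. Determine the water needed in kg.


Formula: Water = hide_weight * ratio
Substituting: Water = 13.5870 * 2.2790
Result: 30.9648 kg


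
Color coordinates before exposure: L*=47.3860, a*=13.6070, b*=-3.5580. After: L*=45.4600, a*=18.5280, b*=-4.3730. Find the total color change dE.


dL = -1.9260, da = 4.9210, db = -0.8150
dE = sqrt((-1.9260)^2 + 4.9210^2 + (-0.8150)^2) = 5.3470


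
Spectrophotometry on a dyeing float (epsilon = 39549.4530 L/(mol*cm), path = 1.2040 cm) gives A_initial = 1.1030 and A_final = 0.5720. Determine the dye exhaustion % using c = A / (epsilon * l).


c_initial = A_i / (epsilon * l) = 1.1030 / (39549.4530 * 1.2040) = 2.3164e-05 mol/L
c_final = A_f / (epsilon * l) = 0.5720 / (39549.4530 * 1.2040) = 1.2012e-05 mol/L
Exhaustion = (c_initial - c_final) / c_initial * 100 = (2.3164e-05 - 1.2012e-05) / 2.3164e-05 * 100 = 48.1414 %


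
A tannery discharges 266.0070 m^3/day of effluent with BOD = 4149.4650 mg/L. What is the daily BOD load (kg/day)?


Formula: BOD_load = volume * conc / 1000
Substituting: BOD_load = 266.0070 * 4149.4650 / 1000
Result: 1103.7867 kg/day


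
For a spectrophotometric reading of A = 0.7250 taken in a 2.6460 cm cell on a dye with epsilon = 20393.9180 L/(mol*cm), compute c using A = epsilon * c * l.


Formula: c = A / (epsilon * l)
Substituting: c = 0.7250 / (20393.9180 * 2.6460)
Result: 1.3435e-05 mol/L


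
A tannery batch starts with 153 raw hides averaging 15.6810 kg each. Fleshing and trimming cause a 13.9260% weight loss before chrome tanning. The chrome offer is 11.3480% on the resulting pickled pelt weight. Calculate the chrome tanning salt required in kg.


Total_raw = N * avg_wt = 153 * 15.6810 = 2399.1930 kg
Substrate = Total_raw * (1 - loss/100) = 2399.1930 * (1 - 13.9260/100) = 2065.0814 kg
Chrome = Substrate * pct / 100 = 2065.0814 * 11.3480 / 100 = 234.3454 kg


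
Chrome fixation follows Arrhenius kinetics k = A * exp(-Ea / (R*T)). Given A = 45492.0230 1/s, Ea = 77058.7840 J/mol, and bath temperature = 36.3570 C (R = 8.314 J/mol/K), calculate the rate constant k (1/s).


T_K = T_C + 273.15 = 36.3570 + 273.15 = 309.5070 K
exponent = -Ea / (R * T_K) = -77058.7840 / (8.314 * 309.5070) = -29.9462
k = A * exp(exponent) = 45492.0230 * exp(-29.9462) = 4.4923e-09 1/s


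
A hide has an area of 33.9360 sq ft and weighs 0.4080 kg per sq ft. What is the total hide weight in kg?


Formula: Weight = area * weight_per_sqft
Substituting: Weight = 33.9360 * 0.4080
Result: 13.8459 kg


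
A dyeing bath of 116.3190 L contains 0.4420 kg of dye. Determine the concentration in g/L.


Formula: Conc = dye_mass(kg) / volume(L) * 1000
Substituting: Conc = 0.4420 / 116.3190 * 1000
Result: 3.7999 g/L


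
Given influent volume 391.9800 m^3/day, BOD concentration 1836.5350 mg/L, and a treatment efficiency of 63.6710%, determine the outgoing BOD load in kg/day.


Load_in = volume * conc / 1000 = 391.9800 * 1836.5350 / 1000 = 719.8850 kg/day
Removed = Load_in * eff / 100 = 719.8850 * 63.6710 / 100 = 458.3580 kg/day
Load_out = Load_in - Removed = 719.8850 - 458.3580 = 261.5270 kg/day


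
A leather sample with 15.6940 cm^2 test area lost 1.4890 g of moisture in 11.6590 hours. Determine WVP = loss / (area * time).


Formula: WVP = loss / (area * time)
Substituting: WVP = 1.4890 / (15.6940 * 11.6590)
Result: 0.00813766 g/(cm^2*hr)


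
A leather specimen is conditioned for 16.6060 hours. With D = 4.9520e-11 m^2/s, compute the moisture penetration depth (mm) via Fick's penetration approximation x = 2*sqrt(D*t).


t = 16.6060 hr * 3600 = 59781.6000 s
D * t = 4.9520e-11 * 59781.6000 = 2.9604e-06
x = 2 * sqrt(D*t) = 2 * sqrt(2.9604e-06) = 0.00344115 m = 3.4412 mm


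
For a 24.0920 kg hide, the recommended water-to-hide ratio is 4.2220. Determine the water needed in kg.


Formula: Water = hide_weight * ratio
Substituting: Water = 24.0920 * 4.2220
Result: 101.7164 kg


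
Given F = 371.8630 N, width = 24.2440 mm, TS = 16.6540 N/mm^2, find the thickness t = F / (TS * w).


Formula: t = F / (TS * w)
Substituting: t = 371.8630 / (16.6540 * 24.2440)
Result: 0.9210 mm


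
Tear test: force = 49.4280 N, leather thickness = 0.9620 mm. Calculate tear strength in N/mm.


Formula: Tear strength = force / thickness
Substituting: Tear strength = 49.4280 / 0.9620
Result: 51.3805 N/mm


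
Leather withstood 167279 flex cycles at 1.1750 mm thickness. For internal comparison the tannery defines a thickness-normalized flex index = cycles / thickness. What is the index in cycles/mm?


Formula: Index = cycles / thickness
Substituting: Index = 167279 / 1.1750
Result: 142365.1064 cycles/mm


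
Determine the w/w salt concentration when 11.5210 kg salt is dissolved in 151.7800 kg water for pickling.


Formula: Conc = salt / (water + salt) * 100
Substituting: Conc = 11.5210 / (151.7800 + 11.5210) * 100
Result: 7.0551 %


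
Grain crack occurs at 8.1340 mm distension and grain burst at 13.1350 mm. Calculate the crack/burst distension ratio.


Formula: Ratio = crack / burst
Substituting: Ratio = 8.1340 / 13.1350
Result: 0.6193


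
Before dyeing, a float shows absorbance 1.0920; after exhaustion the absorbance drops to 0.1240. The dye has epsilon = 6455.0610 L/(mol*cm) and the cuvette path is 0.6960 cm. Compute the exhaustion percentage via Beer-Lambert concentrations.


c_initial = A_i / (epsilon * l) = 1.0920 / (6455.0610 * 0.6960) = 2.4306e-04 mol/L
c_final = A_f / (epsilon * l) = 0.1240 / (6455.0610 * 0.6960) = 2.7600e-05 mol/L
Exhaustion = (c_initial - c_final) / c_initial * 100 = (2.4306e-04 - 2.7600e-05) / 2.4306e-04 * 100 = 88.6447 %


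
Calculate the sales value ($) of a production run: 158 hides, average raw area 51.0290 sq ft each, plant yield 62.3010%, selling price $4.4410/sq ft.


Raw_total = N * avg_area = 158 * 51.0290 = 8062.5820 sq ft
Finished = Raw_total * yield / 100 = 8062.5820 * 62.3010 / 100 = 5023.0692 sq ft
Value = Finished * price = 5023.0692 * 4.4410 = 22307.4504 $


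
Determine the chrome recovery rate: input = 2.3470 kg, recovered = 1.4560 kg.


Formula: Recovery = recovered / input * 100
Substituting: Recovery = 1.4560 / 2.3470 * 100
Result: 62.0366 %


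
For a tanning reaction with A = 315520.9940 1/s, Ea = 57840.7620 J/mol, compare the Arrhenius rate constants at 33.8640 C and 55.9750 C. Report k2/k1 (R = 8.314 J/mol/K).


T1 = 33.8640 + 273.15 = 307.0140 K; T2 = 55.9750 + 273.15 = 329.1250 K
k1 = A * exp(-Ea/(R*T1)) = 315520.9940 * exp(-57840.7620/(8.314*307.0140)) = 4.5476e-05 1/s
k2 = A * exp(-Ea/(R*T2)) = 315520.9940 * exp(-57840.7620/(8.314*329.1250)) = 2.0841e-04 1/s
k2/k1 = 2.0841e-04 / 4.5476e-05 = 4.5830


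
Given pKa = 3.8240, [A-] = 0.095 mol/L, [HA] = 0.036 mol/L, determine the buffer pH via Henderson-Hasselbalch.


ratio = [A-] / [HA] = 0.095 / 0.036 = 2.6389
log10(ratio) = 0.4214
pH = pKa + log10(ratio) = 3.8240 + 0.4214 = 4.2454


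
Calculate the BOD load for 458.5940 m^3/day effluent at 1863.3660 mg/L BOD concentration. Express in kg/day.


Formula: BOD_load = volume * conc / 1000
Substituting: BOD_load = 458.5940 * 1863.3660 / 1000
Result: 854.5285 kg/day


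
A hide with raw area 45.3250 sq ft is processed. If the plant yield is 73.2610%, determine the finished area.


Formula: finished = raw * yield / 100
Substituting: finished = 45.3250 * 73.2610 / 100
Result: 33.2055 sq ft


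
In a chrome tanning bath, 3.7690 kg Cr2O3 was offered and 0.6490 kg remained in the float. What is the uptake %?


Formula: Uptake = (offered - residual) / offered * 100
Substituting: Uptake = (3.7690 - 0.6490) / 3.7690 * 100
Result: 82.7806 %


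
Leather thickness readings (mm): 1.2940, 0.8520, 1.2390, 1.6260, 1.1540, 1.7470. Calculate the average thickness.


Formula: Average = sum / n
Substituting: Average = 7.9120 / 6
Result: 1.3187 mm


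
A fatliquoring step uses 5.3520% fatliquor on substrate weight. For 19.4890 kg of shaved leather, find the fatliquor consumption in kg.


Formula: Fat = substrate * pct / 100
Substituting: Fat = 19.4890 * 5.3520 / 100
Result: 1.0431 kg


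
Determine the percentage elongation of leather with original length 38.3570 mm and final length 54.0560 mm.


Formula: Elongation = (Lf - L0) / L0 * 100
Substituting: Elongation = (54.0560 - 38.3570) / 38.3570 * 100
Result: 40.9286 %


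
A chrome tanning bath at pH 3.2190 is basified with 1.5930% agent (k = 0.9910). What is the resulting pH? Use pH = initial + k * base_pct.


Formula: pH_final = pH_initial + k * base_pct
Substituting: pH_final = 3.2190 + 0.9910 * 1.5930
Result: 4.7977


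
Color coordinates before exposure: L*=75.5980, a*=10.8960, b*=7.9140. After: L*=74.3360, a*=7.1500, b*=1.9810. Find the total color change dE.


dL = -1.2620, da = -3.7460, db = -5.9330
dE = sqrt((-1.2620)^2 + (-3.7460)^2 + (-5.9330)^2) = 7.1292


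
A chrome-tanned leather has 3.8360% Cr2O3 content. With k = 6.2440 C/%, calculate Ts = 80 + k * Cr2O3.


Formula: Ts = 80 + k * Cr2O3
Substituting: Ts = 80 + 6.2440 * 3.8360
Result: 103.9520 C


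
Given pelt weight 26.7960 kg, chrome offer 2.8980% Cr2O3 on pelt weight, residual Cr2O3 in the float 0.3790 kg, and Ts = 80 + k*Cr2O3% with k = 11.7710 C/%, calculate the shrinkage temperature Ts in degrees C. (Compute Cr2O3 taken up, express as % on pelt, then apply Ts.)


Offered = pelt * offer_pct / 100 = 26.7960 * 2.8980 / 100 = 0.7765 kg
Uptake = offered - residual = 0.7765 - 0.3790 = 0.3975 kg
Cr2O3% on pelt = uptake / pelt * 100 = 0.3975 / 26.7960 * 100 = 1.4836 %
Ts = 80 + k * Cr2O3% = 80 + 11.7710 * 1.4836 = 97.4636 C


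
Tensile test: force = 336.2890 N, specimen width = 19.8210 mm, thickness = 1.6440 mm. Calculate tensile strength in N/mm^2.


Formula: TS = force / (width * thickness)
Substituting: TS = 336.2890 / (19.8210 * 1.6440)
Result: 10.3201 N/mm^2


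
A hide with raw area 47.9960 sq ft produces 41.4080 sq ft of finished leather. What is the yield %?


Formula: Yield = finished / raw * 100
Substituting: Yield = 41.4080 / 47.9960 * 100
Result: 86.2739 %


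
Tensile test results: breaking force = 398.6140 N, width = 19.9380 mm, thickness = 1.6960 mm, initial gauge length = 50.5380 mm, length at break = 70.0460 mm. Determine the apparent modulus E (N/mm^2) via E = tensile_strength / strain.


TS = F / (w * t) = 398.6140 / (19.9380 * 1.6960) = 11.7881 N/mm^2
strain = (Lf - L0) / L0 = (70.0460 - 50.5380) / 50.5380 = 0.3860
E = TS / strain = 11.7881 / 0.3860 = 30.5387 N/mm^2


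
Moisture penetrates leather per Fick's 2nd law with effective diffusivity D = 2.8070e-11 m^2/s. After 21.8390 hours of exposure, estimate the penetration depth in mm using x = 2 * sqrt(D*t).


t = 21.8390 hr * 3600 = 78620.4000 s
D * t = 2.8070e-11 * 78620.4000 = 2.2069e-06
x = 2 * sqrt(D*t) = 2 * sqrt(2.2069e-06) = 0.00297111 m = 2.9711 mm


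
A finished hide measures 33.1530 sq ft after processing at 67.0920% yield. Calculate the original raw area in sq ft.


Formula: raw = finished * 100 / yield
Substituting: raw = 33.1530 * 100 / 67.0920
Result: 49.4142 sq ft


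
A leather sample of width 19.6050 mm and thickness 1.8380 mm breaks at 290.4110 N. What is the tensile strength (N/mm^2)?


Formula: TS = force / (width * thickness)
Substituting: TS = 290.4110 / (19.6050 * 1.8380)
Result: 8.0594 N/mm^2


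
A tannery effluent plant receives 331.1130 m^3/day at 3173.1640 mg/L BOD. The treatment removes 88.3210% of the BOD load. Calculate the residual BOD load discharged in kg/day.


Load_in = volume * conc / 1000 = 331.1130 * 3173.1640 / 1000 = 1050.6759 kg/day
Removed = Load_in * eff / 100 = 1050.6759 * 88.3210 / 100 = 927.9674 kg/day
Load_out = Load_in - Removed = 1050.6759 - 927.9674 = 122.7084 kg/day


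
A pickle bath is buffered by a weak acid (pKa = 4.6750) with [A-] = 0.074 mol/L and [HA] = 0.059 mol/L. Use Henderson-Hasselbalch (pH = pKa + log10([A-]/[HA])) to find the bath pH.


ratio = [A-] / [HA] = 0.074 / 0.059 = 1.2542
log10(ratio) = 0.0983797
pH = pKa + log10(ratio) = 4.6750 + 0.0983797 = 4.7734


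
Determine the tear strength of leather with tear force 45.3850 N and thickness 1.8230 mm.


Formula: Tear strength = force / thickness
Substituting: Tear strength = 45.3850 / 1.8230
Result: 24.8958 N/mm


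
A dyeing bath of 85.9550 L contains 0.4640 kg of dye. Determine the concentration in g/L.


Formula: Conc = dye_mass(kg) / volume(L) * 1000
Substituting: Conc = 0.4640 / 85.9550 * 1000
Result: 5.3982 g/L


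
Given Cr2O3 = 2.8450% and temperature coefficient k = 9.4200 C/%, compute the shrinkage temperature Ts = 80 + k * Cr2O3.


Formula: Ts = 80 + k * Cr2O3
Substituting: Ts = 80 + 9.4200 * 2.8450
Result: 106.7999 C


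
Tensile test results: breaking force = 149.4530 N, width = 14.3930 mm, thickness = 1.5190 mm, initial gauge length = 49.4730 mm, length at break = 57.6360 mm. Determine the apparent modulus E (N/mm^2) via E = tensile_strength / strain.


TS = F / (w * t) = 149.4530 / (14.3930 * 1.5190) = 6.8359 N/mm^2
strain = (Lf - L0) / L0 = (57.6360 - 49.4730) / 49.4730 = 0.1650
E = TS / strain = 6.8359 / 0.1650 = 41.4299 N/mm^2


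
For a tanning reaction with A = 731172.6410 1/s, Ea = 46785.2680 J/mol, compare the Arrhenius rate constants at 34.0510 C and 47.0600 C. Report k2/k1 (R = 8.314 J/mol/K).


T1 = 34.0510 + 273.15 = 307.2010 K; T2 = 47.0600 + 273.15 = 320.2100 K
k1 = A * exp(-Ea/(R*T1)) = 731172.6410 * exp(-46785.2680/(8.314*307.2010)) = 0.00810294 1/s
k2 = A * exp(-Ea/(R*T2)) = 731172.6410 * exp(-46785.2680/(8.314*320.2100)) = 0.0170546 1/s
k2/k1 = 0.0170546 / 0.00810294 = 2.1047


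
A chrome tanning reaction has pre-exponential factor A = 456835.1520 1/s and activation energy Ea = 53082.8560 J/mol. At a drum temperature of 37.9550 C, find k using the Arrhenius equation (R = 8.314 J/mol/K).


T_K = T_C + 273.15 = 37.9550 + 273.15 = 311.1050 K
exponent = -Ea / (R * T_K) = -53082.8560 / (8.314 * 311.1050) = -20.5228
k = A * exp(exponent) = 456835.1520 * exp(-20.5228) = 5.5822e-04 1/s


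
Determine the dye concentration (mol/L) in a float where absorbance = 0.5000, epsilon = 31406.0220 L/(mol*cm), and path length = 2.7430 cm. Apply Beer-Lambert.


Formula: c = A / (epsilon * l)
Substituting: c = 0.5000 / (31406.0220 * 2.7430)
Result: 5.8041e-06 mol/L


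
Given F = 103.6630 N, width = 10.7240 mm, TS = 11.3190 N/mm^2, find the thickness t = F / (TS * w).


Formula: t = F / (TS * w)
Substituting: t = 103.6630 / (11.3190 * 10.7240)
Result: 0.8540 mm


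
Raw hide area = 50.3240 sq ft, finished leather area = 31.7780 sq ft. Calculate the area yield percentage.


Formula: Yield = finished / raw * 100
Substituting: Yield = 31.7780 / 50.3240 * 100
Result: 63.1468 %


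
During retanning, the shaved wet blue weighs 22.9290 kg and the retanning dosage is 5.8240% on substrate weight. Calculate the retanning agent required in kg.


Formula: Retan = substrate * pct / 100
Substituting: Retan = 22.9290 * 5.8240 / 100
Result: 1.3354 kg


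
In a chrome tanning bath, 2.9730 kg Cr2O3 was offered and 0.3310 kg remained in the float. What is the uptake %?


Formula: Uptake = (offered - residual) / offered * 100
Substituting: Uptake = (2.9730 - 0.3310) / 2.9730 * 100
Result: 88.8665 %


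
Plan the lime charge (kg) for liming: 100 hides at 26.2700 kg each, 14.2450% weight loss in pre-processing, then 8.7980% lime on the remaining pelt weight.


Total_raw = N * avg_wt = 100 * 26.2700 = 2627.0000 kg
Substrate = Total_raw * (1 - loss/100) = 2627.0000 * (1 - 14.2450/100) = 2252.7839 kg
Lime = Substrate * pct / 100 = 2252.7839 * 8.7980 / 100 = 198.1999 kg


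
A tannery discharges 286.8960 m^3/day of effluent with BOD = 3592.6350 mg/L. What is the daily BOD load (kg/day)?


Formula: BOD_load = volume * conc / 1000
Substituting: BOD_load = 286.8960 * 3592.6350 / 1000
Result: 1030.7126 kg/day


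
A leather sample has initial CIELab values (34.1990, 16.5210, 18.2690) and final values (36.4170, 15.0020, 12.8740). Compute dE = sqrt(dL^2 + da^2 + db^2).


dL = 2.2180, da = -1.5190, db = -5.3950
dE = sqrt(2.2180^2 + (-1.5190)^2 + (-5.3950)^2) = 6.0277


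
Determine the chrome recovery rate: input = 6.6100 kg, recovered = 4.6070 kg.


Formula: Recovery = recovered / input * 100
Substituting: Recovery = 4.6070 / 6.6100 * 100
Result: 69.6974 %


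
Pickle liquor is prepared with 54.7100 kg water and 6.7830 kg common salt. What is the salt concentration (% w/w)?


Formula: Conc = salt / (water + salt) * 100
Substituting: Conc = 6.7830 / (54.7100 + 6.7830) * 100
Result: 11.0305 %


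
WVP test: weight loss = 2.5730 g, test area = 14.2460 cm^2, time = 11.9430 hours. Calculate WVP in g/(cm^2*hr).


Formula: WVP = loss / (area * time)
Substituting: WVP = 2.5730 / (14.2460 * 11.9430)
Result: 0.0151228 g/(cm^2*hr)


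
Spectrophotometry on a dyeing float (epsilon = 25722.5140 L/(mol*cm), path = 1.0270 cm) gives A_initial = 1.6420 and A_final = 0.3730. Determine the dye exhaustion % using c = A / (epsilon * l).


c_initial = A_i / (epsilon * l) = 1.6420 / (25722.5140 * 1.0270) = 6.2157e-05 mol/L
c_final = A_f / (epsilon * l) = 0.3730 / (25722.5140 * 1.0270) = 1.4120e-05 mol/L
Exhaustion = (c_initial - c_final) / c_initial * 100 = (6.2157e-05 - 1.4120e-05) / 6.2157e-05 * 100 = 77.2838 %


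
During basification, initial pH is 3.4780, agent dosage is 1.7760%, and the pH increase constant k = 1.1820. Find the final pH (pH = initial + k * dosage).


Formula: pH_final = pH_initial + k * base_pct
Substituting: pH_final = 3.4780 + 1.1820 * 1.7760
Result: 5.5772


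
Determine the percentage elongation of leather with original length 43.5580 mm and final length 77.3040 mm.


Formula: Elongation = (Lf - L0) / L0 * 100
Substituting: Elongation = (77.3040 - 43.5580) / 43.5580 * 100
Result: 77.4737 %


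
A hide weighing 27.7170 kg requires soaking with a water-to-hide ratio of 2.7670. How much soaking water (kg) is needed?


Formula: Water = hide_weight * ratio
Substituting: Water = 27.7170 * 2.7670
Result: 76.6929 kg


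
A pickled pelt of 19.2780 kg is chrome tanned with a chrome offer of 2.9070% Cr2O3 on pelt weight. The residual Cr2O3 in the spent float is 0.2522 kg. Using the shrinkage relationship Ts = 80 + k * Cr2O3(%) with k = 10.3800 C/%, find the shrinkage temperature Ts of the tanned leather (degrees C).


Offered = pelt * offer_pct / 100 = 19.2780 * 2.9070 / 100 = 0.5604 kg
Uptake = offered - residual = 0.5604 - 0.2522 = 0.3082 kg
Cr2O3% on pelt = uptake / pelt * 100 = 0.3082 / 19.2780 * 100 = 1.5988 %
Ts = 80 + k * Cr2O3% = 80 + 10.3800 * 1.5988 = 96.5953 C


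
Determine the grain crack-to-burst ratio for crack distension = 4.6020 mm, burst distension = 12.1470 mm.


Formula: Ratio = crack / burst
Substituting: Ratio = 4.6020 / 12.1470
Result: 0.3789


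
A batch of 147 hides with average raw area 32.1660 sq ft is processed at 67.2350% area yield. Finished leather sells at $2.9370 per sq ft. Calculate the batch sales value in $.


Raw_total = N * avg_area = 147 * 32.1660 = 4728.4020 sq ft
Finished = Raw_total * yield / 100 = 4728.4020 * 67.2350 / 100 = 3179.1411 sq ft
Value = Finished * price = 3179.1411 * 2.9370 = 9337.1374 $


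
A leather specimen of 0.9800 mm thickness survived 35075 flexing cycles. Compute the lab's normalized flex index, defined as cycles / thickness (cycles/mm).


Formula: Index = cycles / thickness
Substituting: Index = 35075 / 0.9800
Result: 35790.8163 cycles/mm


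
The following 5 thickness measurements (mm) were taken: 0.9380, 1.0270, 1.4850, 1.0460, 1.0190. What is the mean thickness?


Formula: Average = sum / n
Substituting: Average = 5.5150 / 5
Result: 1.1030 mm


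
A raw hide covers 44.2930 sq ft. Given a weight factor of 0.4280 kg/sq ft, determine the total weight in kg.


Formula: Weight = area * weight_per_sqft
Substituting: Weight = 44.2930 * 0.4280
Result: 18.9574 kg


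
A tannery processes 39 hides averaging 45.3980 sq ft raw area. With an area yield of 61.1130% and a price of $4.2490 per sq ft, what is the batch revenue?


Raw_total = N * avg_area = 39 * 45.3980 = 1770.5220 sq ft
Finished = Raw_total * yield / 100 = 1770.5220 * 61.1130 / 100 = 1082.0191 sq ft
Value = Finished * price = 1082.0191 * 4.2490 = 4597.4992 $


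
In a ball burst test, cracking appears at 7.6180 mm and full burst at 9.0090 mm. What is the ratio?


Formula: Ratio = crack / burst
Substituting: Ratio = 7.6180 / 9.0090
Result: 0.8456


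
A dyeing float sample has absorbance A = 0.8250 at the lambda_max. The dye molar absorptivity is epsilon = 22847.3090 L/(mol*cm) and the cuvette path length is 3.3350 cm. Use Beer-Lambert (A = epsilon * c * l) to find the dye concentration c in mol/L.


Formula: c = A / (epsilon * l)
Substituting: c = 0.8250 / (22847.3090 * 3.3350)
Result: 1.0827e-05 mol/L


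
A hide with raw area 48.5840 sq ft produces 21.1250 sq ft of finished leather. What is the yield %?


Formula: Yield = finished / raw * 100
Substituting: Yield = 21.1250 / 48.5840 * 100
Result: 43.4814 %


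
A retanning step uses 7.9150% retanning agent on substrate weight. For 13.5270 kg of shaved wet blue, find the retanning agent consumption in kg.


Formula: Retan = substrate * pct / 100
Substituting: Retan = 13.5270 * 7.9150 / 100
Result: 1.0707 kg


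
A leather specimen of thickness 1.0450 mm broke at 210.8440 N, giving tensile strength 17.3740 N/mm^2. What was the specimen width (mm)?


Formula: w = F / (TS * t)
Substituting: w = 210.8440 / (17.3740 * 1.0450)
Result: 11.6130 mm


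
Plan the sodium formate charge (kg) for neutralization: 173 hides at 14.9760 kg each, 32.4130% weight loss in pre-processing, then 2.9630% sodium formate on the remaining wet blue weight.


Total_raw = N * avg_wt = 173 * 14.9760 = 2590.8480 kg
Substrate = Total_raw * (1 - loss/100) = 2590.8480 * (1 - 32.4130/100) = 1751.0764 kg
Neutralizer = Substrate * pct / 100 = 1751.0764 * 2.9630 / 100 = 51.8844 kg


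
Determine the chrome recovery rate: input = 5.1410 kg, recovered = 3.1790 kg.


Formula: Recovery = recovered / input * 100
Substituting: Recovery = 3.1790 / 5.1410 * 100
Result: 61.8362 %


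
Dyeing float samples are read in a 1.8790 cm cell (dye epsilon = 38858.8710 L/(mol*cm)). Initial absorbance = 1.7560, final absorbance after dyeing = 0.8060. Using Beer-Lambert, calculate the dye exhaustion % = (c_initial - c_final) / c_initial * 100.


c_initial = A_i / (epsilon * l) = 1.7560 / (38858.8710 * 1.8790) = 2.4050e-05 mol/L
c_final = A_f / (epsilon * l) = 0.8060 / (38858.8710 * 1.8790) = 1.1039e-05 mol/L
Exhaustion = (c_initial - c_final) / c_initial * 100 = (2.4050e-05 - 1.1039e-05) / 2.4050e-05 * 100 = 54.1002 %


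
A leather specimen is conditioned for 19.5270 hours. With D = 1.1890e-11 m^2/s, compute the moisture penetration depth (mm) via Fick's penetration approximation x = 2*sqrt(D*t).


t = 19.5270 hr * 3600 = 70297.2000 s
D * t = 1.1890e-11 * 70297.2000 = 8.3583e-07
x = 2 * sqrt(D*t) = 2 * sqrt(8.3583e-07) = 0.00182848 m = 1.8285 mm


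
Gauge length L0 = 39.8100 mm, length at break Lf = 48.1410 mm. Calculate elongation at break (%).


Formula: Elongation = (Lf - L0) / L0 * 100
Substituting: Elongation = (48.1410 - 39.8100) / 39.8100 * 100
Result: 20.9269 %


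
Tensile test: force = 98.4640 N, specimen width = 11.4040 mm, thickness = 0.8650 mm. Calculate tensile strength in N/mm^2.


Formula: TS = force / (width * thickness)
Substituting: TS = 98.4640 / (11.4040 * 0.8650)
Result: 9.9817 N/mm^2


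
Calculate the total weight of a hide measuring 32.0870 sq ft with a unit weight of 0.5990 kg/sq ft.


Formula: Weight = area * weight_per_sqft
Substituting: Weight = 32.0870 * 0.5990
Result: 19.2201 kg


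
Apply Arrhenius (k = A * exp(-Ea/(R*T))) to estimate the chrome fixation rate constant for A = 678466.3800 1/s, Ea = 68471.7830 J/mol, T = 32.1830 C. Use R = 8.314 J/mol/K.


T_K = T_C + 273.15 = 32.1830 + 273.15 = 305.3330 K
exponent = -Ea / (R * T_K) = -68471.7830 / (8.314 * 305.3330) = -26.9729
k = A * exp(exponent) = 678466.3800 * exp(-26.9729) = 1.3102e-06 1/s


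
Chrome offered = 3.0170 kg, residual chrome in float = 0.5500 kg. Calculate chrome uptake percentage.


Formula: Uptake = (offered - residual) / offered * 100
Substituting: Uptake = (3.0170 - 0.5500) / 3.0170 * 100
Result: 81.7700 %


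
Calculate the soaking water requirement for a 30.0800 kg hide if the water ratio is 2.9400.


Formula: Water = hide_weight * ratio
Substituting: Water = 30.0800 * 2.9400
Result: 88.4352 kg


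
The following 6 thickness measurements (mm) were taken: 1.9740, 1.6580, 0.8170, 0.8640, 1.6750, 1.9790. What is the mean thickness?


Formula: Average = sum / n
Substituting: Average = 8.9670 / 6
Result: 1.4945 mm


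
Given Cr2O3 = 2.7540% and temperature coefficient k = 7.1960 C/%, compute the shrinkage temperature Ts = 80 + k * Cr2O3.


Formula: Ts = 80 + k * Cr2O3
Substituting: Ts = 80 + 7.1960 * 2.7540
Result: 99.8178 C


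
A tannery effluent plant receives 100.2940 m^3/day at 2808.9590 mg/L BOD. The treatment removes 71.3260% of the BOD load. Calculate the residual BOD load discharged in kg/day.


Load_in = volume * conc / 1000 = 100.2940 * 2808.9590 / 1000 = 281.7217 kg/day
Removed = Load_in * eff / 100 = 281.7217 * 71.3260 / 100 = 200.9408 kg/day
Load_out = Load_in - Removed = 281.7217 - 200.9408 = 80.7809 kg/day


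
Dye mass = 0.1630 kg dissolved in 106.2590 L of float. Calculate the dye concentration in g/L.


Formula: Conc = dye_mass(kg) / volume(L) * 1000
Substituting: Conc = 0.1630 / 106.2590 * 1000
Result: 1.5340 g/L


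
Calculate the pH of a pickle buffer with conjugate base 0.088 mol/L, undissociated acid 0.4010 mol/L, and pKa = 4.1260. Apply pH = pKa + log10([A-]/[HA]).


ratio = [A-] / [HA] = 0.088 / 0.4010 = 0.2195
log10(ratio) = -0.6587
pH = pKa + log10(ratio) = 4.1260 - 0.6587 = 3.4673


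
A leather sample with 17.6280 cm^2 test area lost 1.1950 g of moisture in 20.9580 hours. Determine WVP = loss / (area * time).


Formula: WVP = loss / (area * time)
Substituting: WVP = 1.1950 / (17.6280 * 20.9580)
Result: 0.00323456 g/(cm^2*hr)


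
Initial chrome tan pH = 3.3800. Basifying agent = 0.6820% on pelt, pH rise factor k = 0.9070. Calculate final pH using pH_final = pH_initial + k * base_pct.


Formula: pH_final = pH_initial + k * base_pct
Substituting: pH_final = 3.3800 + 0.9070 * 0.6820
Result: 3.9986


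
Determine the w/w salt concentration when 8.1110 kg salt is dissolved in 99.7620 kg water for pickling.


Formula: Conc = salt / (water + salt) * 100
Substituting: Conc = 8.1110 / (99.7620 + 8.1110) * 100
Result: 7.5190 %


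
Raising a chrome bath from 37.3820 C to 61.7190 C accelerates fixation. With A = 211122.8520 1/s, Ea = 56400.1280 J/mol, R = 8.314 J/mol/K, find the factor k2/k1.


T1 = 37.3820 + 273.15 = 310.5320 K; T2 = 61.7190 + 273.15 = 334.8690 K
k1 = A * exp(-Ea/(R*T1)) = 211122.8520 * exp(-56400.1280/(8.314*310.5320)) = 6.8725e-05 1/s
k2 = A * exp(-Ea/(R*T2)) = 211122.8520 * exp(-56400.1280/(8.314*334.8690)) = 3.3622e-04 1/s
k2/k1 = 3.3622e-04 / 6.8725e-05 = 4.8923


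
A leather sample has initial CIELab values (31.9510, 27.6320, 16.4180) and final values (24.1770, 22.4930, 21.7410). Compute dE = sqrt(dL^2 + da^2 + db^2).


dL = -7.7740, da = -5.1390, db = 5.3230
dE = sqrt((-7.7740)^2 + (-5.1390)^2 + 5.3230^2) = 10.7321


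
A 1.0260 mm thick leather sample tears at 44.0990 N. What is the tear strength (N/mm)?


Formula: Tear strength = force / thickness
Substituting: Tear strength = 44.0990 / 1.0260
Result: 42.9815 N/mm


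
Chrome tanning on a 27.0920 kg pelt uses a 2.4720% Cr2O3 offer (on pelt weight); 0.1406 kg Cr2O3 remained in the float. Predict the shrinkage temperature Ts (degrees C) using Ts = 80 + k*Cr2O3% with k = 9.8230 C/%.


Offered = pelt * offer_pct / 100 = 27.0920 * 2.4720 / 100 = 0.6697 kg
Uptake = offered - residual = 0.6697 - 0.1406 = 0.5291 kg
Cr2O3% on pelt = uptake / pelt * 100 = 0.5291 / 27.0920 * 100 = 1.9530 %
Ts = 80 + k * Cr2O3% = 80 + 9.8230 * 1.9530 = 99.1846 C


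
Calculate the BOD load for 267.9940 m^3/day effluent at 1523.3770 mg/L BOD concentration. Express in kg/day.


Formula: BOD_load = volume * conc / 1000
Substituting: BOD_load = 267.9940 * 1523.3770 / 1000
Result: 408.2559 kg/day


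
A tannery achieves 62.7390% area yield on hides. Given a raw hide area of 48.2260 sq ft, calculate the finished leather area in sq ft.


Formula: finished = raw * yield / 100
Substituting: finished = 48.2260 * 62.7390 / 100
Result: 30.2565 sq ft


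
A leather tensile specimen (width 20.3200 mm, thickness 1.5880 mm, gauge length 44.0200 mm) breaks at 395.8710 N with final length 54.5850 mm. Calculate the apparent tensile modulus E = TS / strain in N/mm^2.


TS = F / (w * t) = 395.8710 / (20.3200 * 1.5880) = 12.2682 N/mm^2
strain = (Lf - L0) / L0 = (54.5850 - 44.0200) / 44.0200 = 0.2400
E = TS / strain = 12.2682 / 0.2400 = 51.1164 N/mm^2


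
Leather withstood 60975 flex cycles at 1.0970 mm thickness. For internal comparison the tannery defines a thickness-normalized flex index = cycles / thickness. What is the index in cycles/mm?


Formula: Index = cycles / thickness
Substituting: Index = 60975 / 1.0970
Result: 55583.4093 cycles/mm


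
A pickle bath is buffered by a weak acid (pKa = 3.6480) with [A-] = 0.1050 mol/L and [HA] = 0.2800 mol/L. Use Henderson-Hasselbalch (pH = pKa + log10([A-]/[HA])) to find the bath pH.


ratio = [A-] / [HA] = 0.1050 / 0.2800 = 0.3750
log10(ratio) = -0.4260
pH = pKa + log10(ratio) = 3.6480 - 0.4260 = 3.2220


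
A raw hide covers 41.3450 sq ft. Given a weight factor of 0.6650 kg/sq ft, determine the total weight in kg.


Formula: Weight = area * weight_per_sqft
Substituting: Weight = 41.3450 * 0.6650
Result: 27.4944 kg
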